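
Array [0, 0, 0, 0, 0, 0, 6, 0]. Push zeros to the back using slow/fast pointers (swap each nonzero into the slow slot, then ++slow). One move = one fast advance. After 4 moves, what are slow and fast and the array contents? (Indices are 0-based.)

(s=0,f=0) a[fast]=0 → fast++
(s=0,f=1) a[fast]=0 → fast++
(s=0,f=2) a[fast]=0 → fast++
(s=0,f=3) a[fast]=0 → fast++

slow=0, fast=4, a=[0, 0, 0, 0, 0, 0, 6, 0]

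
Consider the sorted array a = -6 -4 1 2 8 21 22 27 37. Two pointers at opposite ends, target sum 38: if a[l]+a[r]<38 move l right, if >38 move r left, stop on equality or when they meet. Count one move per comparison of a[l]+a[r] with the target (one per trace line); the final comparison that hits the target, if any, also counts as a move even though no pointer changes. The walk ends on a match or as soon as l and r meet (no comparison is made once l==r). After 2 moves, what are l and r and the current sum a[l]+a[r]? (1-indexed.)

l=3, r=9, sum=38

[1,9] -6+37=31 <38 → l++
[2,9] -4+37=33 <38 → l++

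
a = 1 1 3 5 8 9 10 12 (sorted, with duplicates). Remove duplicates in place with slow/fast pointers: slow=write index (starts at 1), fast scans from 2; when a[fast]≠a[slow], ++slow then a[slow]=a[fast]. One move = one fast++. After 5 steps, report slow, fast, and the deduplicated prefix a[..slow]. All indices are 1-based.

(s=1,f=2) a[fast]=1=a[slow] dup → fast++
(s=1,f=3) a[fast]=3≠a[slow]=1 write a[2]=3 → slow++,fast++
(s=2,f=4) a[fast]=5≠a[slow]=3 write a[3]=5 → slow++,fast++
(s=3,f=5) a[fast]=8≠a[slow]=5 write a[4]=8 → slow++,fast++
(s=4,f=6) a[fast]=9≠a[slow]=8 write a[5]=9 → slow++,fast++

slow=5, fast=7, prefix=[1, 3, 5, 8, 9]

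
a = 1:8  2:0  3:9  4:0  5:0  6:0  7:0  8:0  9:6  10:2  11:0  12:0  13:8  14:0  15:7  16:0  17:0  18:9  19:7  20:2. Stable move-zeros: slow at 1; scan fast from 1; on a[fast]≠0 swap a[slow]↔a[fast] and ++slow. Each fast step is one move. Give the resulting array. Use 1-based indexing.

[8, 9, 6, 2, 8, 7, 9, 7, 2, 0, 0, 0, 0, 0, 0, 0, 0, 0, 0, 0]

(s=1,f=1) a[fast]=8≠0 swap→a[1]=8 → slow++,fast++
(s=2,f=2) a[fast]=0 → fast++
(s=2,f=3) a[fast]=9≠0 swap→a[2]=9 → slow++,fast++
(s=3,f=4) a[fast]=0 → fast++
(s=3,f=5) a[fast]=0 → fast++
(s=3,f=6) a[fast]=0 → fast++
(s=3,f=7) a[fast]=0 → fast++
(s=3,f=8) a[fast]=0 → fast++
(s=3,f=9) a[fast]=6≠0 swap→a[3]=6 → slow++,fast++
(s=4,f=10) a[fast]=2≠0 swap→a[4]=2 → slow++,fast++
(s=5,f=11) a[fast]=0 → fast++
(s=5,f=12) a[fast]=0 → fast++
(s=5,f=13) a[fast]=8≠0 swap→a[5]=8 → slow++,fast++
(s=6,f=14) a[fast]=0 → fast++
(s=6,f=15) a[fast]=7≠0 swap→a[6]=7 → slow++,fast++
(s=7,f=16) a[fast]=0 → fast++
(s=7,f=17) a[fast]=0 → fast++
(s=7,f=18) a[fast]=9≠0 swap→a[7]=9 → slow++,fast++
(s=8,f=19) a[fast]=7≠0 swap→a[8]=7 → slow++,fast++
(s=9,f=20) a[fast]=2≠0 swap→a[9]=2 → slow++,fast++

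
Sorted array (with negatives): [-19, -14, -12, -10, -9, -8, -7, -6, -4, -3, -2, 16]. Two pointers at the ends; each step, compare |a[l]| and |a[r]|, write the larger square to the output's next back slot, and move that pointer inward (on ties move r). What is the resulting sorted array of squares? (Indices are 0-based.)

[0,11] |-19|>|16| out[11]=361 → l++
[1,11] |-14|<=|16| out[10]=256 → r--
[1,10] |-14|>|-2| out[9]=196 → l++
[2,10] |-12|>|-2| out[8]=144 → l++
[3,10] |-10|>|-2| out[7]=100 → l++
[4,10] |-9|>|-2| out[6]=81 → l++
[5,10] |-8|>|-2| out[5]=64 → l++
[6,10] |-7|>|-2| out[4]=49 → l++
[7,10] |-6|>|-2| out[3]=36 → l++
[8,10] |-4|>|-2| out[2]=16 → l++
[9,10] |-3|>|-2| out[1]=9 → l++
[10,10] |-2|<=|-2| out[0]=4 → r--

[4, 9, 16, 36, 49, 64, 81, 100, 144, 196, 256, 361]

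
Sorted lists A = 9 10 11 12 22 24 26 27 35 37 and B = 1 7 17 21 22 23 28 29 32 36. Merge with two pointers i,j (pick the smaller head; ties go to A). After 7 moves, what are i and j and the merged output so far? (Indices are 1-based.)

[i=1,j=1] A[i]=9>B[j]=1 take 1 → j++
[i=1,j=2] A[i]=9>B[j]=7 take 7 → j++
[i=1,j=3] A[i]=9<=B[j]=17 take 9 → i++
[i=2,j=3] A[i]=10<=B[j]=17 take 10 → i++
[i=3,j=3] A[i]=11<=B[j]=17 take 11 → i++
[i=4,j=3] A[i]=12<=B[j]=17 take 12 → i++
[i=5,j=3] A[i]=22>B[j]=17 take 17 → j++

i=5, j=4, merged so far=[1, 7, 9, 10, 11, 12, 17]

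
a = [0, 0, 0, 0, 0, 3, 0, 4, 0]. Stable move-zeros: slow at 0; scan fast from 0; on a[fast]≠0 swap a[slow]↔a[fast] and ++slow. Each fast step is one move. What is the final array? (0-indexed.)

slow=0 fast=0: a[fast]=0, fast++
slow=0 fast=1: a[fast]=0, fast++
slow=0 fast=2: a[fast]=0, fast++
slow=0 fast=3: a[fast]=0, fast++
slow=0 fast=4: a[fast]=0, fast++
slow=0 fast=5: a[fast]=3≠0 swap→a[0]=3, slow++,fast++
slow=1 fast=6: a[fast]=0, fast++
slow=1 fast=7: a[fast]=4≠0 swap→a[1]=4, slow++,fast++
slow=2 fast=8: a[fast]=0, fast++

[3, 4, 0, 0, 0, 0, 0, 0, 0]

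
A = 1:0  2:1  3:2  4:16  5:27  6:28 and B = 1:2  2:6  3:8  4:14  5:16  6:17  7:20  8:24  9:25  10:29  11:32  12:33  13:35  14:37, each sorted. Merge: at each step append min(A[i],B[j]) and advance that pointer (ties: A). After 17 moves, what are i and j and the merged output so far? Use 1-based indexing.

i=7, j=12, merged so far=[0, 1, 2, 2, 6, 8, 14, 16, 16, 17, 20, 24, 25, 27, 28, 29, 32]

[i=1,j=1] A[i]=0<=B[j]=2 take 0 → i++
[i=2,j=1] A[i]=1<=B[j]=2 take 1 → i++
[i=3,j=1] A[i]=2<=B[j]=2 take 2 → i++
[i=4,j=1] A[i]=16>B[j]=2 take 2 → j++
[i=4,j=2] A[i]=16>B[j]=6 take 6 → j++
[i=4,j=3] A[i]=16>B[j]=8 take 8 → j++
[i=4,j=4] A[i]=16>B[j]=14 take 14 → j++
[i=4,j=5] A[i]=16<=B[j]=16 take 16 → i++
[i=5,j=5] A[i]=27>B[j]=16 take 16 → j++
[i=5,j=6] A[i]=27>B[j]=17 take 17 → j++
[i=5,j=7] A[i]=27>B[j]=20 take 20 → j++
[i=5,j=8] A[i]=27>B[j]=24 take 24 → j++
[i=5,j=9] A[i]=27>B[j]=25 take 25 → j++
[i=5,j=10] A[i]=27<=B[j]=29 take 27 → i++
[i=6,j=10] A[i]=28<=B[j]=29 take 28 → i++
[i=7,j=10] A done, take B[j]=29 → j++
[i=7,j=11] A done, take B[j]=32 → j++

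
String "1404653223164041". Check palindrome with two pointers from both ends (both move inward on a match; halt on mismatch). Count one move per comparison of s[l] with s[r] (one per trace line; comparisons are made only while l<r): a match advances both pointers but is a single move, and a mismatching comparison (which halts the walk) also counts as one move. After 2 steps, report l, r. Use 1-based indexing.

[1,16] '1'=='1' → l++,r--
[2,15] '4'=='4' → l++,r--

l=3, r=14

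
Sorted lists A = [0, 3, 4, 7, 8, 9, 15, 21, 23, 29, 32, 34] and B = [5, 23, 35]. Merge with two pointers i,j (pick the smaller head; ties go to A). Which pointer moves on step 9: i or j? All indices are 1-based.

[i=1,j=1] A[i]=0<=B[j]=5 take 0 → i++
[i=2,j=1] A[i]=3<=B[j]=5 take 3 → i++
[i=3,j=1] A[i]=4<=B[j]=5 take 4 → i++
[i=4,j=1] A[i]=7>B[j]=5 take 5 → j++
[i=4,j=2] A[i]=7<=B[j]=23 take 7 → i++
[i=5,j=2] A[i]=8<=B[j]=23 take 8 → i++
[i=6,j=2] A[i]=9<=B[j]=23 take 9 → i++
[i=7,j=2] A[i]=15<=B[j]=23 take 15 → i++
[i=8,j=2] A[i]=21<=B[j]=23 take 21 → i++

i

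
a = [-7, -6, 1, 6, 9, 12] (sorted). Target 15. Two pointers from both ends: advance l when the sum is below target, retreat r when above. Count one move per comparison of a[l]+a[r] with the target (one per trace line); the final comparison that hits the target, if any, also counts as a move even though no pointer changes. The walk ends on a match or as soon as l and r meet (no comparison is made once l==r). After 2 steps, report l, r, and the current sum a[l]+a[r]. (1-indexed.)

l=3, r=6, sum=13

l=1 r=6: -7+12=5 <15, l++
l=2 r=6: -6+12=6 <15, l++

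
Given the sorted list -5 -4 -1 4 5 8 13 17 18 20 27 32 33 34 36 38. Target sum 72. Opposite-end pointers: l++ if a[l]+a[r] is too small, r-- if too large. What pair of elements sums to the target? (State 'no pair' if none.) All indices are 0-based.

(34, 38)

l=0 r=15: -5+38=33 <72, l++
l=1 r=15: -4+38=34 <72, l++
l=2 r=15: -1+38=37 <72, l++
l=3 r=15: 4+38=42 <72, l++
l=4 r=15: 5+38=43 <72, l++
l=5 r=15: 8+38=46 <72, l++
l=6 r=15: 13+38=51 <72, l++
l=7 r=15: 17+38=55 <72, l++
l=8 r=15: 18+38=56 <72, l++
l=9 r=15: 20+38=58 <72, l++
l=10 r=15: 27+38=65 <72, l++
l=11 r=15: 32+38=70 <72, l++
l=12 r=15: 33+38=71 <72, l++
l=13 r=15: 34+38=72, found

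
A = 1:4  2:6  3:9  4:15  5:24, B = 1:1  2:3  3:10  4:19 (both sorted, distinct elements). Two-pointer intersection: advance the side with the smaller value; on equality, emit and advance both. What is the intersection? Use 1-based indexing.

[i=1,j=1] 4>1 → j++
[i=1,j=2] 4>3 → j++
[i=1,j=3] 4<10 → i++
[i=2,j=3] 6<10 → i++
[i=3,j=3] 9<10 → i++
[i=4,j=3] 15>10 → j++
[i=4,j=4] 15<19 → i++
[i=5,j=4] 24>19 → j++

intersection = []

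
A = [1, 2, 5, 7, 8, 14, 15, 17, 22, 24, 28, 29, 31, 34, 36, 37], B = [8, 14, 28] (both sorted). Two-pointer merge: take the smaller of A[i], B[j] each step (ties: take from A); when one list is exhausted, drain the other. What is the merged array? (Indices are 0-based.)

i=0 j=0: A[i]=1<=B[j]=8 take 1, i++
i=1 j=0: A[i]=2<=B[j]=8 take 2, i++
i=2 j=0: A[i]=5<=B[j]=8 take 5, i++
i=3 j=0: A[i]=7<=B[j]=8 take 7, i++
i=4 j=0: A[i]=8<=B[j]=8 take 8, i++
i=5 j=0: A[i]=14>B[j]=8 take 8, j++
i=5 j=1: A[i]=14<=B[j]=14 take 14, i++
i=6 j=1: A[i]=15>B[j]=14 take 14, j++
i=6 j=2: A[i]=15<=B[j]=28 take 15, i++
i=7 j=2: A[i]=17<=B[j]=28 take 17, i++
i=8 j=2: A[i]=22<=B[j]=28 take 22, i++
i=9 j=2: A[i]=24<=B[j]=28 take 24, i++
i=10 j=2: A[i]=28<=B[j]=28 take 28, i++
i=11 j=2: A[i]=29>B[j]=28 take 28, j++
i=11 j=3: B done, take A[i]=29, i++
i=12 j=3: B done, take A[i]=31, i++
i=13 j=3: B done, take A[i]=34, i++
i=14 j=3: B done, take A[i]=36, i++
i=15 j=3: B done, take A[i]=37, i++

[1, 2, 5, 7, 8, 8, 14, 14, 15, 17, 22, 24, 28, 28, 29, 31, 34, 36, 37]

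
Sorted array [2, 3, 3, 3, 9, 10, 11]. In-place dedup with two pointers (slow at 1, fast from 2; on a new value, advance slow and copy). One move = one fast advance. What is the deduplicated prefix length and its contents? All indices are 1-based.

(s=1,f=2) a[fast]=3≠a[slow]=2 write a[2]=3 → slow++,fast++
(s=2,f=3) a[fast]=3=a[slow] dup → fast++
(s=2,f=4) a[fast]=3=a[slow] dup → fast++
(s=2,f=5) a[fast]=9≠a[slow]=3 write a[3]=9 → slow++,fast++
(s=3,f=6) a[fast]=10≠a[slow]=9 write a[4]=10 → slow++,fast++
(s=4,f=7) a[fast]=11≠a[slow]=10 write a[5]=11 → slow++,fast++

length 5; prefix = [2, 3, 9, 10, 11]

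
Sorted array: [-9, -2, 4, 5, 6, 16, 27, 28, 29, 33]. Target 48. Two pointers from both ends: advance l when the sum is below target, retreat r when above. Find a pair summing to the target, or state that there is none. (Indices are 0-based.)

no pair

[0,9] -9+33=24 <48 → l++
[1,9] -2+33=31 <48 → l++
[2,9] 4+33=37 <48 → l++
[3,9] 5+33=38 <48 → l++
[4,9] 6+33=39 <48 → l++
[5,9] 16+33=49 >48 → r--
[5,8] 16+29=45 <48 → l++
[6,8] 27+29=56 >48 → r--
[6,7] 27+28=55 >48 → r--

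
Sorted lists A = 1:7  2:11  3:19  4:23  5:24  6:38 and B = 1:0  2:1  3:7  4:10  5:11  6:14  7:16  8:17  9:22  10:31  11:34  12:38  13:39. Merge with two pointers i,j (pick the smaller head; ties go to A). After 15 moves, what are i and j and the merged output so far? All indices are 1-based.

[i=1,j=1] A[i]=7>B[j]=0 take 0 → j++
[i=1,j=2] A[i]=7>B[j]=1 take 1 → j++
[i=1,j=3] A[i]=7<=B[j]=7 take 7 → i++
[i=2,j=3] A[i]=11>B[j]=7 take 7 → j++
[i=2,j=4] A[i]=11>B[j]=10 take 10 → j++
[i=2,j=5] A[i]=11<=B[j]=11 take 11 → i++
[i=3,j=5] A[i]=19>B[j]=11 take 11 → j++
[i=3,j=6] A[i]=19>B[j]=14 take 14 → j++
[i=3,j=7] A[i]=19>B[j]=16 take 16 → j++
[i=3,j=8] A[i]=19>B[j]=17 take 17 → j++
[i=3,j=9] A[i]=19<=B[j]=22 take 19 → i++
[i=4,j=9] A[i]=23>B[j]=22 take 22 → j++
[i=4,j=10] A[i]=23<=B[j]=31 take 23 → i++
[i=5,j=10] A[i]=24<=B[j]=31 take 24 → i++
[i=6,j=10] A[i]=38>B[j]=31 take 31 → j++

i=6, j=11, merged so far=[0, 1, 7, 7, 10, 11, 11, 14, 16, 17, 19, 22, 23, 24, 31]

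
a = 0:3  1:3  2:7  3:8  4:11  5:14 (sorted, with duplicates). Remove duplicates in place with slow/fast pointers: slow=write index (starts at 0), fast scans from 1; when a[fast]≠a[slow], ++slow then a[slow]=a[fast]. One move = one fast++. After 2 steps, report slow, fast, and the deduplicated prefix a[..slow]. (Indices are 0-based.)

slow=1, fast=3, prefix=[3, 7]

slow=0 fast=1: a[fast]=3=a[slow] dup, fast++
slow=0 fast=2: a[fast]=7≠a[slow]=3 write a[1]=7, slow++,fast++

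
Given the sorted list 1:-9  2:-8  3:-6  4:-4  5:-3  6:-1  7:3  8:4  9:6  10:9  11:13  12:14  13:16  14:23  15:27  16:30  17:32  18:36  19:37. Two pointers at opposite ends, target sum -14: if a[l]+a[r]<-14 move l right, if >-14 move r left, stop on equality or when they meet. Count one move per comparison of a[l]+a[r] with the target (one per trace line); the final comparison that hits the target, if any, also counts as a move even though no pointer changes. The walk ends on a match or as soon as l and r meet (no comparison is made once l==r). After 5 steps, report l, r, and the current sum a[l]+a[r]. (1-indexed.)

l=1 r=19: -9+37=28 >-14, r--
l=1 r=18: -9+36=27 >-14, r--
l=1 r=17: -9+32=23 >-14, r--
l=1 r=16: -9+30=21 >-14, r--
l=1 r=15: -9+27=18 >-14, r--

l=1, r=14, sum=14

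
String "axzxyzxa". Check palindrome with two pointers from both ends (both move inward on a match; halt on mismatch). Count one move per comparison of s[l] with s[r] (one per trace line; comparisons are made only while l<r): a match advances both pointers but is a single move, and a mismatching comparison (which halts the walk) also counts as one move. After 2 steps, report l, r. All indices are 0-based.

l=2, r=5

[0,7] 'a'=='a' → l++,r--
[1,6] 'x'=='x' → l++,r--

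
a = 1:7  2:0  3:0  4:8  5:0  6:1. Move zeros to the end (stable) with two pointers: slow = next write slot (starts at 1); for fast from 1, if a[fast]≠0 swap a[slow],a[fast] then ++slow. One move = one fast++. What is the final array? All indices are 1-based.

[7, 8, 1, 0, 0, 0]

(s=1,f=1) a[fast]=7≠0 swap→a[1]=7 → slow++,fast++
(s=2,f=2) a[fast]=0 → fast++
(s=2,f=3) a[fast]=0 → fast++
(s=2,f=4) a[fast]=8≠0 swap→a[2]=8 → slow++,fast++
(s=3,f=5) a[fast]=0 → fast++
(s=3,f=6) a[fast]=1≠0 swap→a[3]=1 → slow++,fast++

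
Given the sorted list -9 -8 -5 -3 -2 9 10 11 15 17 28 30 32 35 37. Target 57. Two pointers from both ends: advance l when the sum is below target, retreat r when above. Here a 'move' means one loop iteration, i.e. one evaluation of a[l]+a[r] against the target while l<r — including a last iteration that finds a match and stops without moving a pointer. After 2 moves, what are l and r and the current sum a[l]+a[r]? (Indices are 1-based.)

l=3, r=15, sum=32

[1,15] -9+37=28 <57 → l++
[2,15] -8+37=29 <57 → l++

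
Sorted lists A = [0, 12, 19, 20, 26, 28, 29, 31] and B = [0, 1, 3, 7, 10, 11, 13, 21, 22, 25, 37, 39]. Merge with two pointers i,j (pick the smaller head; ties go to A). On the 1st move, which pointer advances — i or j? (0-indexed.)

i=0 j=0: A[i]=0<=B[j]=0 take 0, i++

i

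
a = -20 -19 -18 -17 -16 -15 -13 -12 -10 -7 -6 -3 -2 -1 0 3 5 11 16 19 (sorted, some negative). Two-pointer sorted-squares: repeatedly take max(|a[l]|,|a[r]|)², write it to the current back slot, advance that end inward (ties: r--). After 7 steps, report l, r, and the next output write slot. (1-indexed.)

l=6, r=18, next write slot=13

l=1 r=20: |-20|>|19| out[20]=400, l++
l=2 r=20: |-19|<=|19| out[19]=361, r--
l=2 r=19: |-19|>|16| out[18]=361, l++
l=3 r=19: |-18|>|16| out[17]=324, l++
l=4 r=19: |-17|>|16| out[16]=289, l++
l=5 r=19: |-16|<=|16| out[15]=256, r--
l=5 r=18: |-16|>|11| out[14]=256, l++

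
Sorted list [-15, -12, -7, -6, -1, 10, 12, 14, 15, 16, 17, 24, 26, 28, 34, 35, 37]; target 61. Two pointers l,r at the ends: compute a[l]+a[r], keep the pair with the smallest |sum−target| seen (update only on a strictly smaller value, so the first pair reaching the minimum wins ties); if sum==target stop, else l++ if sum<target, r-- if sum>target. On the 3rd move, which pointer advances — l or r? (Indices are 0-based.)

l=0 r=16: -15+37=22 d=39 *, l++
l=1 r=16: -12+37=25 d=36 *, l++
l=2 r=16: -7+37=30 d=31 *, l++

l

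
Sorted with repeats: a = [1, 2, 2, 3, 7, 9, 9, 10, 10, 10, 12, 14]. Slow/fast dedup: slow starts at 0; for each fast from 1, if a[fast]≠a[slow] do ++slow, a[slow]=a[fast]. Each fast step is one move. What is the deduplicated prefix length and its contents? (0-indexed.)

(s=0,f=1) a[fast]=2≠a[slow]=1 write a[1]=2 → slow++,fast++
(s=1,f=2) a[fast]=2=a[slow] dup → fast++
(s=1,f=3) a[fast]=3≠a[slow]=2 write a[2]=3 → slow++,fast++
(s=2,f=4) a[fast]=7≠a[slow]=3 write a[3]=7 → slow++,fast++
(s=3,f=5) a[fast]=9≠a[slow]=7 write a[4]=9 → slow++,fast++
(s=4,f=6) a[fast]=9=a[slow] dup → fast++
(s=4,f=7) a[fast]=10≠a[slow]=9 write a[5]=10 → slow++,fast++
(s=5,f=8) a[fast]=10=a[slow] dup → fast++
(s=5,f=9) a[fast]=10=a[slow] dup → fast++
(s=5,f=10) a[fast]=12≠a[slow]=10 write a[6]=12 → slow++,fast++
(s=6,f=11) a[fast]=14≠a[slow]=12 write a[7]=14 → slow++,fast++

length 8; prefix = [1, 2, 3, 7, 9, 10, 12, 14]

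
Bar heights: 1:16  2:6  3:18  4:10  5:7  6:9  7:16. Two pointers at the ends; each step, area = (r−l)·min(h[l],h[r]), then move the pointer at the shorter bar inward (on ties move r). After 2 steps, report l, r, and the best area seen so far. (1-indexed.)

l=1, r=5, best area=96

[1,7] min(16,16)*6=96 best=96 * → r--
[1,6] min(16,9)*5=45 best=96 → r--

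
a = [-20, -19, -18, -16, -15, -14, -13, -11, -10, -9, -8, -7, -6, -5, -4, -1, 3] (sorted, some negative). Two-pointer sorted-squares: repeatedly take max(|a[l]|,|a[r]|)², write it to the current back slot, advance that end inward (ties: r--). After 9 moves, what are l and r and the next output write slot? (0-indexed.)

[0,16] |-20|>|3| out[16]=400 → l++
[1,16] |-19|>|3| out[15]=361 → l++
[2,16] |-18|>|3| out[14]=324 → l++
[3,16] |-16|>|3| out[13]=256 → l++
[4,16] |-15|>|3| out[12]=225 → l++
[5,16] |-14|>|3| out[11]=196 → l++
[6,16] |-13|>|3| out[10]=169 → l++
[7,16] |-11|>|3| out[9]=121 → l++
[8,16] |-10|>|3| out[8]=100 → l++

l=9, r=16, next write slot=7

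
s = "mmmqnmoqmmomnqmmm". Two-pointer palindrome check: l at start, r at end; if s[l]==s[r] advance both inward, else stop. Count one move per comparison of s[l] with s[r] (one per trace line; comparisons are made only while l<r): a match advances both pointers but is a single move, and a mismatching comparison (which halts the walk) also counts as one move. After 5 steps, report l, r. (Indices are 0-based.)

[0,16] 'm'=='m' → l++,r--
[1,15] 'm'=='m' → l++,r--
[2,14] 'm'=='m' → l++,r--
[3,13] 'q'=='q' → l++,r--
[4,12] 'n'=='n' → l++,r--

l=5, r=11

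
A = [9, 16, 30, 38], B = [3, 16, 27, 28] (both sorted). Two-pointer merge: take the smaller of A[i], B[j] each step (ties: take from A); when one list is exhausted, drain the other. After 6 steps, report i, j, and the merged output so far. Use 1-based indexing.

i=1 j=1: A[i]=9>B[j]=3 take 3, j++
i=1 j=2: A[i]=9<=B[j]=16 take 9, i++
i=2 j=2: A[i]=16<=B[j]=16 take 16, i++
i=3 j=2: A[i]=30>B[j]=16 take 16, j++
i=3 j=3: A[i]=30>B[j]=27 take 27, j++
i=3 j=4: A[i]=30>B[j]=28 take 28, j++

i=3, j=5, merged so far=[3, 9, 16, 16, 27, 28]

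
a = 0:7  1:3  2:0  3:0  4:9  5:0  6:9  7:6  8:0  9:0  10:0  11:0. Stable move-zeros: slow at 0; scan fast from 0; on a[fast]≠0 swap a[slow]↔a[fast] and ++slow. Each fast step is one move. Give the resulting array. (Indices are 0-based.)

[7, 3, 9, 9, 6, 0, 0, 0, 0, 0, 0, 0]

slow=0 fast=0: a[fast]=7≠0 swap→a[0]=7, slow++,fast++
slow=1 fast=1: a[fast]=3≠0 swap→a[1]=3, slow++,fast++
slow=2 fast=2: a[fast]=0, fast++
slow=2 fast=3: a[fast]=0, fast++
slow=2 fast=4: a[fast]=9≠0 swap→a[2]=9, slow++,fast++
slow=3 fast=5: a[fast]=0, fast++
slow=3 fast=6: a[fast]=9≠0 swap→a[3]=9, slow++,fast++
slow=4 fast=7: a[fast]=6≠0 swap→a[4]=6, slow++,fast++
slow=5 fast=8: a[fast]=0, fast++
slow=5 fast=9: a[fast]=0, fast++
slow=5 fast=10: a[fast]=0, fast++
slow=5 fast=11: a[fast]=0, fast++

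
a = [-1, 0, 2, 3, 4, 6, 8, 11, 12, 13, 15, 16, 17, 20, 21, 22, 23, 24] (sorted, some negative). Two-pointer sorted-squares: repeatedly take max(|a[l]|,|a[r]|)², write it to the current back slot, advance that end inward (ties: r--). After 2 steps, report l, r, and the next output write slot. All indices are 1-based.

[1,18] |-1|<=|24| out[18]=576 → r--
[1,17] |-1|<=|23| out[17]=529 → r--

l=1, r=16, next write slot=16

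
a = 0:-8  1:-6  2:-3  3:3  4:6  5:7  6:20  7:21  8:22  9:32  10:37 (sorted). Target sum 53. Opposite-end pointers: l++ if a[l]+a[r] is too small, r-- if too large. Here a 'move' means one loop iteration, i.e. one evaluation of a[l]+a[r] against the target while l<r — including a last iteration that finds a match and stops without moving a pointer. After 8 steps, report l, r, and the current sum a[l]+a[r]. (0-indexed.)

l=7, r=9, sum=53

l=0 r=10: -8+37=29 <53, l++
l=1 r=10: -6+37=31 <53, l++
l=2 r=10: -3+37=34 <53, l++
l=3 r=10: 3+37=40 <53, l++
l=4 r=10: 6+37=43 <53, l++
l=5 r=10: 7+37=44 <53, l++
l=6 r=10: 20+37=57 >53, r--
l=6 r=9: 20+32=52 <53, l++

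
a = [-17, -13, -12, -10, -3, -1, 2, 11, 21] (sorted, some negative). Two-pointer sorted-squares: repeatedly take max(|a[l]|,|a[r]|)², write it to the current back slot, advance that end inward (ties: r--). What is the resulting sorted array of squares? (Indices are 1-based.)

[1,9] |-17|<=|21| out[9]=441 → r--
[1,8] |-17|>|11| out[8]=289 → l++
[2,8] |-13|>|11| out[7]=169 → l++
[3,8] |-12|>|11| out[6]=144 → l++
[4,8] |-10|<=|11| out[5]=121 → r--
[4,7] |-10|>|2| out[4]=100 → l++
[5,7] |-3|>|2| out[3]=9 → l++
[6,7] |-1|<=|2| out[2]=4 → r--
[6,6] |-1|<=|-1| out[1]=1 → r--

[1, 4, 9, 100, 121, 144, 169, 289, 441]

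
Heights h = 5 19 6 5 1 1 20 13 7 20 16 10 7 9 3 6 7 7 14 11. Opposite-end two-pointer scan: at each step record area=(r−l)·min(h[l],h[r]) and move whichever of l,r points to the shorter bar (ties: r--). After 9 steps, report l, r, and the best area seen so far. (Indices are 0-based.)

l=1, r=11, best area=238

l=0 r=19: min(5,11)*19=95 best=95 *, l++
l=1 r=19: min(19,11)*18=198 best=198 *, r--
l=1 r=18: min(19,14)*17=238 best=238 *, r--
l=1 r=17: min(19,7)*16=112 best=238, r--
l=1 r=16: min(19,7)*15=105 best=238, r--
l=1 r=15: min(19,6)*14=84 best=238, r--
l=1 r=14: min(19,3)*13=39 best=238, r--
l=1 r=13: min(19,9)*12=108 best=238, r--
l=1 r=12: min(19,7)*11=77 best=238, r--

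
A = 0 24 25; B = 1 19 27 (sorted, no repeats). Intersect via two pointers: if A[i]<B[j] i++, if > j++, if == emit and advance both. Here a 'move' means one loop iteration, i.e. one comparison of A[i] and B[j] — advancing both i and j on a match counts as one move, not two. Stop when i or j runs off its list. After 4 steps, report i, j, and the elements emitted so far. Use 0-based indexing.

i=0 j=0: 0<1, i++
i=1 j=0: 24>1, j++
i=1 j=1: 24>19, j++
i=1 j=2: 24<27, i++

i=2, j=2, emitted=[]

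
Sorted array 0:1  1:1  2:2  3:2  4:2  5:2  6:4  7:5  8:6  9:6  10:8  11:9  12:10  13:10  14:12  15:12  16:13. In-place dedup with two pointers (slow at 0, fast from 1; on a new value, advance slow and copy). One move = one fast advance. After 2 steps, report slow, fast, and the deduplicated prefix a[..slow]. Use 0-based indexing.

(s=0,f=1) a[fast]=1=a[slow] dup → fast++
(s=0,f=2) a[fast]=2≠a[slow]=1 write a[1]=2 → slow++,fast++

slow=1, fast=3, prefix=[1, 2]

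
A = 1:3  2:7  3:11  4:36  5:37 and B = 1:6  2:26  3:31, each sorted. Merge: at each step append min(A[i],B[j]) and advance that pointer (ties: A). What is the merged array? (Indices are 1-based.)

i=1 j=1: A[i]=3<=B[j]=6 take 3, i++
i=2 j=1: A[i]=7>B[j]=6 take 6, j++
i=2 j=2: A[i]=7<=B[j]=26 take 7, i++
i=3 j=2: A[i]=11<=B[j]=26 take 11, i++
i=4 j=2: A[i]=36>B[j]=26 take 26, j++
i=4 j=3: A[i]=36>B[j]=31 take 31, j++
i=4 j=4: B done, take A[i]=36, i++
i=5 j=4: B done, take A[i]=37, i++

[3, 6, 7, 11, 26, 31, 36, 37]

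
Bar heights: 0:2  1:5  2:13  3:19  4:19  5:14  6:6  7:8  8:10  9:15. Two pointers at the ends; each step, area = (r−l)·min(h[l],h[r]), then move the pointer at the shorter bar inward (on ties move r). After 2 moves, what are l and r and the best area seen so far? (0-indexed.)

[0,9] min(2,15)*9=18 best=18 * → l++
[1,9] min(5,15)*8=40 best=40 * → l++

l=2, r=9, best area=40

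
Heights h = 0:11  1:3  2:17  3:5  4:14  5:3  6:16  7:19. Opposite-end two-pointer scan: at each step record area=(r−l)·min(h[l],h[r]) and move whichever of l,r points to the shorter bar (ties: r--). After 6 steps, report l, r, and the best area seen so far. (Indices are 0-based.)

l=6, r=7, best area=85

[0,7] min(11,19)*7=77 best=77 * → l++
[1,7] min(3,19)*6=18 best=77 → l++
[2,7] min(17,19)*5=85 best=85 * → l++
[3,7] min(5,19)*4=20 best=85 → l++
[4,7] min(14,19)*3=42 best=85 → l++
[5,7] min(3,19)*2=6 best=85 → l++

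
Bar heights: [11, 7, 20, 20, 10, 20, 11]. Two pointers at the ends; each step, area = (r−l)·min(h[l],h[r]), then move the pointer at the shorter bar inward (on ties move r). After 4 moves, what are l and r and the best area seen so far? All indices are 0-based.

[0,6] min(11,11)*6=66 best=66 * → r--
[0,5] min(11,20)*5=55 best=66 → l++
[1,5] min(7,20)*4=28 best=66 → l++
[2,5] min(20,20)*3=60 best=66 → r--

l=2, r=4, best area=66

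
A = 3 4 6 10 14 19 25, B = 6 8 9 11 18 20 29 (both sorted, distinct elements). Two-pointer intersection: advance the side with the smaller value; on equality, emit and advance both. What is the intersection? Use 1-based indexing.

intersection = [6]

[i=1,j=1] 3<6 → i++
[i=2,j=1] 4<6 → i++
[i=3,j=1] 6==6 emit → i++,j++
[i=4,j=2] 10>8 → j++
[i=4,j=3] 10>9 → j++
[i=4,j=4] 10<11 → i++
[i=5,j=4] 14>11 → j++
[i=5,j=5] 14<18 → i++
[i=6,j=5] 19>18 → j++
[i=6,j=6] 19<20 → i++
[i=7,j=6] 25>20 → j++
[i=7,j=7] 25<29 → i++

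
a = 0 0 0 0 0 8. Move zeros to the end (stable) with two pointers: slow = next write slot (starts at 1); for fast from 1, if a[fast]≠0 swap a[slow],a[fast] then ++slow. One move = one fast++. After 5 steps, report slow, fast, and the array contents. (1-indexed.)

slow=1, fast=6, a=[0, 0, 0, 0, 0, 8]

(s=1,f=1) a[fast]=0 → fast++
(s=1,f=2) a[fast]=0 → fast++
(s=1,f=3) a[fast]=0 → fast++
(s=1,f=4) a[fast]=0 → fast++
(s=1,f=5) a[fast]=0 → fast++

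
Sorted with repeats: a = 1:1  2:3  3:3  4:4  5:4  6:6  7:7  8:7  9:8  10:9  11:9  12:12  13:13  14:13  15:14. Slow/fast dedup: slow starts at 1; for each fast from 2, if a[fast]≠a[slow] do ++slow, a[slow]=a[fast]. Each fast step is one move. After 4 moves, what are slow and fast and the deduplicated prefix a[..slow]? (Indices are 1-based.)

(s=1,f=2) a[fast]=3≠a[slow]=1 write a[2]=3 → slow++,fast++
(s=2,f=3) a[fast]=3=a[slow] dup → fast++
(s=2,f=4) a[fast]=4≠a[slow]=3 write a[3]=4 → slow++,fast++
(s=3,f=5) a[fast]=4=a[slow] dup → fast++

slow=3, fast=6, prefix=[1, 3, 4]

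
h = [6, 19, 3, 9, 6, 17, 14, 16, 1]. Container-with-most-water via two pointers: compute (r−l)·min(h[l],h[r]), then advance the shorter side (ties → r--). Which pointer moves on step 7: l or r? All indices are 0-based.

l=0 r=8: min(6,1)*8=8 best=8 *, r--
l=0 r=7: min(6,16)*7=42 best=42 *, l++
l=1 r=7: min(19,16)*6=96 best=96 *, r--
l=1 r=6: min(19,14)*5=70 best=96, r--
l=1 r=5: min(19,17)*4=68 best=96, r--
l=1 r=4: min(19,6)*3=18 best=96, r--
l=1 r=3: min(19,9)*2=18 best=96, r--

r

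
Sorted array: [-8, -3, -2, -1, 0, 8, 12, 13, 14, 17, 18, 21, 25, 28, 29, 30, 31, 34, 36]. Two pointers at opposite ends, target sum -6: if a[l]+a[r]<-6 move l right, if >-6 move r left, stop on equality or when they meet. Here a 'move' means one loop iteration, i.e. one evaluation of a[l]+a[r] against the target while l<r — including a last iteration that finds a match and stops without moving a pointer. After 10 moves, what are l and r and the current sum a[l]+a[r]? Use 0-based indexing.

l=0, r=8, sum=6

[0,18] -8+36=28 >-6 → r--
[0,17] -8+34=26 >-6 → r--
[0,16] -8+31=23 >-6 → r--
[0,15] -8+30=22 >-6 → r--
[0,14] -8+29=21 >-6 → r--
[0,13] -8+28=20 >-6 → r--
[0,12] -8+25=17 >-6 → r--
[0,11] -8+21=13 >-6 → r--
[0,10] -8+18=10 >-6 → r--
[0,9] -8+17=9 >-6 → r--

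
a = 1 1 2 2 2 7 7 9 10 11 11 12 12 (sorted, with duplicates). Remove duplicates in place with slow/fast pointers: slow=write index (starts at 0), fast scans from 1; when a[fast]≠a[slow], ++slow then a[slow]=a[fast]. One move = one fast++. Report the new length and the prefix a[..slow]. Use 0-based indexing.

length 7; prefix = [1, 2, 7, 9, 10, 11, 12]

(s=0,f=1) a[fast]=1=a[slow] dup → fast++
(s=0,f=2) a[fast]=2≠a[slow]=1 write a[1]=2 → slow++,fast++
(s=1,f=3) a[fast]=2=a[slow] dup → fast++
(s=1,f=4) a[fast]=2=a[slow] dup → fast++
(s=1,f=5) a[fast]=7≠a[slow]=2 write a[2]=7 → slow++,fast++
(s=2,f=6) a[fast]=7=a[slow] dup → fast++
(s=2,f=7) a[fast]=9≠a[slow]=7 write a[3]=9 → slow++,fast++
(s=3,f=8) a[fast]=10≠a[slow]=9 write a[4]=10 → slow++,fast++
(s=4,f=9) a[fast]=11≠a[slow]=10 write a[5]=11 → slow++,fast++
(s=5,f=10) a[fast]=11=a[slow] dup → fast++
(s=5,f=11) a[fast]=12≠a[slow]=11 write a[6]=12 → slow++,fast++
(s=6,f=12) a[fast]=12=a[slow] dup → fast++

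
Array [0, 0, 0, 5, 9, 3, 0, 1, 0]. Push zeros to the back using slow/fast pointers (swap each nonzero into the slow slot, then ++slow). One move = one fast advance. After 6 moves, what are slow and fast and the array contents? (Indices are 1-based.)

slow=4, fast=7, a=[5, 9, 3, 0, 0, 0, 0, 1, 0]

slow=1 fast=1: a[fast]=0, fast++
slow=1 fast=2: a[fast]=0, fast++
slow=1 fast=3: a[fast]=0, fast++
slow=1 fast=4: a[fast]=5≠0 swap→a[1]=5, slow++,fast++
slow=2 fast=5: a[fast]=9≠0 swap→a[2]=9, slow++,fast++
slow=3 fast=6: a[fast]=3≠0 swap→a[3]=3, slow++,fast++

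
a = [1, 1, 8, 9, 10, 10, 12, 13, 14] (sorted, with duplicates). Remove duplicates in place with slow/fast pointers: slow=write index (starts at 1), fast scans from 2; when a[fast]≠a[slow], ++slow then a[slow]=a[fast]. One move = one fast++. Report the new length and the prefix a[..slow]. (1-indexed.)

(s=1,f=2) a[fast]=1=a[slow] dup → fast++
(s=1,f=3) a[fast]=8≠a[slow]=1 write a[2]=8 → slow++,fast++
(s=2,f=4) a[fast]=9≠a[slow]=8 write a[3]=9 → slow++,fast++
(s=3,f=5) a[fast]=10≠a[slow]=9 write a[4]=10 → slow++,fast++
(s=4,f=6) a[fast]=10=a[slow] dup → fast++
(s=4,f=7) a[fast]=12≠a[slow]=10 write a[5]=12 → slow++,fast++
(s=5,f=8) a[fast]=13≠a[slow]=12 write a[6]=13 → slow++,fast++
(s=6,f=9) a[fast]=14≠a[slow]=13 write a[7]=14 → slow++,fast++

length 7; prefix = [1, 8, 9, 10, 12, 13, 14]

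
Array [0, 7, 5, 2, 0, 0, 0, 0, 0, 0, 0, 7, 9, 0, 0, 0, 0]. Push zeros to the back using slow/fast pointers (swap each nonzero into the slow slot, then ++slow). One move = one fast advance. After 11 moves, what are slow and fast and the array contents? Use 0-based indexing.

(s=0,f=0) a[fast]=0 → fast++
(s=0,f=1) a[fast]=7≠0 swap→a[0]=7 → slow++,fast++
(s=1,f=2) a[fast]=5≠0 swap→a[1]=5 → slow++,fast++
(s=2,f=3) a[fast]=2≠0 swap→a[2]=2 → slow++,fast++
(s=3,f=4) a[fast]=0 → fast++
(s=3,f=5) a[fast]=0 → fast++
(s=3,f=6) a[fast]=0 → fast++
(s=3,f=7) a[fast]=0 → fast++
(s=3,f=8) a[fast]=0 → fast++
(s=3,f=9) a[fast]=0 → fast++
(s=3,f=10) a[fast]=0 → fast++

slow=3, fast=11, a=[7, 5, 2, 0, 0, 0, 0, 0, 0, 0, 0, 7, 9, 0, 0, 0, 0]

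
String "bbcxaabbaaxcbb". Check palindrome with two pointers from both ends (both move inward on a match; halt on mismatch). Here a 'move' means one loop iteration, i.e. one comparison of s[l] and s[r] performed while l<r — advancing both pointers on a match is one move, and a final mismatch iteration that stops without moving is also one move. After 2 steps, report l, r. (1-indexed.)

l=3, r=12

[1,14] 'b'=='b' → l++,r--
[2,13] 'b'=='b' → l++,r--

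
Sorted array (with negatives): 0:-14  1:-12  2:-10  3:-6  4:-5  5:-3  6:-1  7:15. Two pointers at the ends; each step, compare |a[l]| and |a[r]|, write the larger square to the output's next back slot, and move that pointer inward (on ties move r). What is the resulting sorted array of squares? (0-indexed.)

[1, 9, 25, 36, 100, 144, 196, 225]

l=0 r=7: |-14|<=|15| out[7]=225, r--
l=0 r=6: |-14|>|-1| out[6]=196, l++
l=1 r=6: |-12|>|-1| out[5]=144, l++
l=2 r=6: |-10|>|-1| out[4]=100, l++
l=3 r=6: |-6|>|-1| out[3]=36, l++
l=4 r=6: |-5|>|-1| out[2]=25, l++
l=5 r=6: |-3|>|-1| out[1]=9, l++
l=6 r=6: |-1|<=|-1| out[0]=1, r--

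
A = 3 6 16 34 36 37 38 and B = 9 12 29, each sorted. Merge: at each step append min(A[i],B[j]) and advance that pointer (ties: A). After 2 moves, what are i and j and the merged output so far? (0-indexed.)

i=2, j=0, merged so far=[3, 6]

[i=0,j=0] A[i]=3<=B[j]=9 take 3 → i++
[i=1,j=0] A[i]=6<=B[j]=9 take 6 → i++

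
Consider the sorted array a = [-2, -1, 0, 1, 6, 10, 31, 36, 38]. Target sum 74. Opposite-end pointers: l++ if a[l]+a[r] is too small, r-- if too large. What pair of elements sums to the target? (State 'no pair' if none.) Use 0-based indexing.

[0,8] -2+38=36 <74 → l++
[1,8] -1+38=37 <74 → l++
[2,8] 0+38=38 <74 → l++
[3,8] 1+38=39 <74 → l++
[4,8] 6+38=44 <74 → l++
[5,8] 10+38=48 <74 → l++
[6,8] 31+38=69 <74 → l++
[7,8] 36+38=74 → found

(36, 38)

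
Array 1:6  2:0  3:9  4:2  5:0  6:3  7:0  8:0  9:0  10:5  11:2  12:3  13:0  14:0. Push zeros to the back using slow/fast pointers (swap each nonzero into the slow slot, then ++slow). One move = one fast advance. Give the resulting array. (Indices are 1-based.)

[6, 9, 2, 3, 5, 2, 3, 0, 0, 0, 0, 0, 0, 0]

(s=1,f=1) a[fast]=6≠0 swap→a[1]=6 → slow++,fast++
(s=2,f=2) a[fast]=0 → fast++
(s=2,f=3) a[fast]=9≠0 swap→a[2]=9 → slow++,fast++
(s=3,f=4) a[fast]=2≠0 swap→a[3]=2 → slow++,fast++
(s=4,f=5) a[fast]=0 → fast++
(s=4,f=6) a[fast]=3≠0 swap→a[4]=3 → slow++,fast++
(s=5,f=7) a[fast]=0 → fast++
(s=5,f=8) a[fast]=0 → fast++
(s=5,f=9) a[fast]=0 → fast++
(s=5,f=10) a[fast]=5≠0 swap→a[5]=5 → slow++,fast++
(s=6,f=11) a[fast]=2≠0 swap→a[6]=2 → slow++,fast++
(s=7,f=12) a[fast]=3≠0 swap→a[7]=3 → slow++,fast++
(s=8,f=13) a[fast]=0 → fast++
(s=8,f=14) a[fast]=0 → fast++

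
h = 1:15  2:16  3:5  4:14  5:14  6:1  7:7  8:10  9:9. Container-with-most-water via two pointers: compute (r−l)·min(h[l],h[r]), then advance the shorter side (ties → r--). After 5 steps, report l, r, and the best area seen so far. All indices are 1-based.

l=1 r=9: min(15,9)*8=72 best=72 *, r--
l=1 r=8: min(15,10)*7=70 best=72, r--
l=1 r=7: min(15,7)*6=42 best=72, r--
l=1 r=6: min(15,1)*5=5 best=72, r--
l=1 r=5: min(15,14)*4=56 best=72, r--

l=1, r=4, best area=72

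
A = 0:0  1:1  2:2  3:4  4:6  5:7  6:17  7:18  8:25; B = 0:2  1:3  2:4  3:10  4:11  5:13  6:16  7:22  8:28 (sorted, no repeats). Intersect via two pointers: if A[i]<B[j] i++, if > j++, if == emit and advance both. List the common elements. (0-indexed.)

intersection = [2, 4]

[i=0,j=0] 0<2 → i++
[i=1,j=0] 1<2 → i++
[i=2,j=0] 2==2 emit → i++,j++
[i=3,j=1] 4>3 → j++
[i=3,j=2] 4==4 emit → i++,j++
[i=4,j=3] 6<10 → i++
[i=5,j=3] 7<10 → i++
[i=6,j=3] 17>10 → j++
[i=6,j=4] 17>11 → j++
[i=6,j=5] 17>13 → j++
[i=6,j=6] 17>16 → j++
[i=6,j=7] 17<22 → i++
[i=7,j=7] 18<22 → i++
[i=8,j=7] 25>22 → j++
[i=8,j=8] 25<28 → i++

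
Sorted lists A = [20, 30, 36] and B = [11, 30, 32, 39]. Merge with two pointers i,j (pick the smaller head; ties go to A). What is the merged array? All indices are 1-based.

[11, 20, 30, 30, 32, 36, 39]

i=1 j=1: A[i]=20>B[j]=11 take 11, j++
i=1 j=2: A[i]=20<=B[j]=30 take 20, i++
i=2 j=2: A[i]=30<=B[j]=30 take 30, i++
i=3 j=2: A[i]=36>B[j]=30 take 30, j++
i=3 j=3: A[i]=36>B[j]=32 take 32, j++
i=3 j=4: A[i]=36<=B[j]=39 take 36, i++
i=4 j=4: A done, take B[j]=39, j++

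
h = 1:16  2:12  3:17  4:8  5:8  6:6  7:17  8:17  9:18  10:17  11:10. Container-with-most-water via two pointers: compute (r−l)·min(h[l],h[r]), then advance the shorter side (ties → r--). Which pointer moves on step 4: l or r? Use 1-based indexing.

l=1 r=11: min(16,10)*10=100 best=100 *, r--
l=1 r=10: min(16,17)*9=144 best=144 *, l++
l=2 r=10: min(12,17)*8=96 best=144, l++
l=3 r=10: min(17,17)*7=119 best=144, r--

r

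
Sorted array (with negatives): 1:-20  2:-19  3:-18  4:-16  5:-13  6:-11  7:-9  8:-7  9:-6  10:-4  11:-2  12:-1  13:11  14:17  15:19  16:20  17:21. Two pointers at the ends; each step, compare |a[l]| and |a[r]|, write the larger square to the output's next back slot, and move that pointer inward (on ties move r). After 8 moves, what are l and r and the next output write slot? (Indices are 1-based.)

l=1 r=17: |-20|<=|21| out[17]=441, r--
l=1 r=16: |-20|<=|20| out[16]=400, r--
l=1 r=15: |-20|>|19| out[15]=400, l++
l=2 r=15: |-19|<=|19| out[14]=361, r--
l=2 r=14: |-19|>|17| out[13]=361, l++
l=3 r=14: |-18|>|17| out[12]=324, l++
l=4 r=14: |-16|<=|17| out[11]=289, r--
l=4 r=13: |-16|>|11| out[10]=256, l++

l=5, r=13, next write slot=9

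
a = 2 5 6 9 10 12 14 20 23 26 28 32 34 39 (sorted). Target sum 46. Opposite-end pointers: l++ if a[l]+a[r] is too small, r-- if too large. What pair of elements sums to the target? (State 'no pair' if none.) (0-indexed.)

(12, 34)

l=0 r=13: 2+39=41 <46, l++
l=1 r=13: 5+39=44 <46, l++
l=2 r=13: 6+39=45 <46, l++
l=3 r=13: 9+39=48 >46, r--
l=3 r=12: 9+34=43 <46, l++
l=4 r=12: 10+34=44 <46, l++
l=5 r=12: 12+34=46, found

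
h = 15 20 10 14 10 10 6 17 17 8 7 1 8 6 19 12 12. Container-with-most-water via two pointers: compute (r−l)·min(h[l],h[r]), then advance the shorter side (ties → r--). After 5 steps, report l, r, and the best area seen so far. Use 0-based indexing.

l=1, r=12, best area=247

[0,16] min(15,12)*16=192 best=192 * → r--
[0,15] min(15,12)*15=180 best=192 → r--
[0,14] min(15,19)*14=210 best=210 * → l++
[1,14] min(20,19)*13=247 best=247 * → r--
[1,13] min(20,6)*12=72 best=247 → r--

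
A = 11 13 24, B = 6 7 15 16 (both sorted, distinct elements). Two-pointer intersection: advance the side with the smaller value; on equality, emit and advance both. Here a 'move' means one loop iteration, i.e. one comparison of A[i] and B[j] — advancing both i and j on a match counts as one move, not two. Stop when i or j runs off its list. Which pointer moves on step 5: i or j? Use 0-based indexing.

i=0 j=0: 11>6, j++
i=0 j=1: 11>7, j++
i=0 j=2: 11<15, i++
i=1 j=2: 13<15, i++
i=2 j=2: 24>15, j++

j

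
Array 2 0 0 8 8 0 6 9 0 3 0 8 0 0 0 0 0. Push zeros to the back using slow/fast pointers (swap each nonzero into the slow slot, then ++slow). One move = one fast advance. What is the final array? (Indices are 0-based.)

[2, 8, 8, 6, 9, 3, 8, 0, 0, 0, 0, 0, 0, 0, 0, 0, 0]

(s=0,f=0) a[fast]=2≠0 swap→a[0]=2 → slow++,fast++
(s=1,f=1) a[fast]=0 → fast++
(s=1,f=2) a[fast]=0 → fast++
(s=1,f=3) a[fast]=8≠0 swap→a[1]=8 → slow++,fast++
(s=2,f=4) a[fast]=8≠0 swap→a[2]=8 → slow++,fast++
(s=3,f=5) a[fast]=0 → fast++
(s=3,f=6) a[fast]=6≠0 swap→a[3]=6 → slow++,fast++
(s=4,f=7) a[fast]=9≠0 swap→a[4]=9 → slow++,fast++
(s=5,f=8) a[fast]=0 → fast++
(s=5,f=9) a[fast]=3≠0 swap→a[5]=3 → slow++,fast++
(s=6,f=10) a[fast]=0 → fast++
(s=6,f=11) a[fast]=8≠0 swap→a[6]=8 → slow++,fast++
(s=7,f=12) a[fast]=0 → fast++
(s=7,f=13) a[fast]=0 → fast++
(s=7,f=14) a[fast]=0 → fast++
(s=7,f=15) a[fast]=0 → fast++
(s=7,f=16) a[fast]=0 → fast++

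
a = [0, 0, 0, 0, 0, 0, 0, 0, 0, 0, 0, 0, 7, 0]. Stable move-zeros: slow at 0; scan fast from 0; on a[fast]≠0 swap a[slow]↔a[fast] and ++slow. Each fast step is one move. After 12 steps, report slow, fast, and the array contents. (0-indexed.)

slow=0 fast=0: a[fast]=0, fast++
slow=0 fast=1: a[fast]=0, fast++
slow=0 fast=2: a[fast]=0, fast++
slow=0 fast=3: a[fast]=0, fast++
slow=0 fast=4: a[fast]=0, fast++
slow=0 fast=5: a[fast]=0, fast++
slow=0 fast=6: a[fast]=0, fast++
slow=0 fast=7: a[fast]=0, fast++
slow=0 fast=8: a[fast]=0, fast++
slow=0 fast=9: a[fast]=0, fast++
slow=0 fast=10: a[fast]=0, fast++
slow=0 fast=11: a[fast]=0, fast++

slow=0, fast=12, a=[0, 0, 0, 0, 0, 0, 0, 0, 0, 0, 0, 0, 7, 0]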